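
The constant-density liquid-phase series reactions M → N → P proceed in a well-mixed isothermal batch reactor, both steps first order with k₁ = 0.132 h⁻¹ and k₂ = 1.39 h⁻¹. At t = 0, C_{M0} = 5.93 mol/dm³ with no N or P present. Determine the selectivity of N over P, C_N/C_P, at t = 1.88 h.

Solving the coupled first-order balances gives C_N(t) = [k₁/(k₂−k₁)]·C_{M0}·(e^(−k₁t) − e^(−k₂t)).
e^(−k₁t) = e^(−0.132×1.88) = e^(−0.2482) = 0.7802; e^(−k₂t) = e^(−2.613) = 0.07330.
C_N = 0.132×5.93/(1.39−0.132) × (0.7802−0.07330) = 0.6222×0.7069 = 0.4399 mol/dm³.
C_M = C_{M0}e^(−k₁t) = 4.627 mol/dm³, so C_P = C_{M0}−C_M−C_N = 0.8633 mol/dm³; C_N/C_P = 0.510.

0.510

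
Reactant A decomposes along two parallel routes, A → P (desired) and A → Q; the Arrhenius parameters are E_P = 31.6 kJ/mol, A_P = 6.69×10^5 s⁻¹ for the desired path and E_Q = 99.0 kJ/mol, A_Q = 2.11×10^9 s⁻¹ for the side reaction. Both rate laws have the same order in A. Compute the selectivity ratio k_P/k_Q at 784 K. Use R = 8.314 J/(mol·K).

Since both paths have the same order in A, the concentration cancels and S_{P/Q} = k_P/k_Q = (A_P/A_Q)·exp[(E_Q−E_P)/(RT)].
(E_Q−E_P)/(RT) = (99.0−31.6)×10³/(8.314×784) = 67400/6518 = 10.34.
k_P/k_Q = (6.69×10^5/2.11×10^9)·exp(10.34) = 3.171×10^-4 × 30956 = 9.81.
Since E_P < E_Q, lowering the temperature improves selectivity toward P.

9.81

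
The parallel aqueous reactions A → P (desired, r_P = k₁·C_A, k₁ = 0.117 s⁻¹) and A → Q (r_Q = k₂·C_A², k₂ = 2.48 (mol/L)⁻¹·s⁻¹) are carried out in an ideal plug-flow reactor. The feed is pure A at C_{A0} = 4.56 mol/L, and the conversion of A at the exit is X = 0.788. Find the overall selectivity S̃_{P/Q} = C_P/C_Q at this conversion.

0.0203

C_A = C_{A0}(1−X) = 0.9667 mol/L.
Along a PFR/batch, dC_P/dC_A = −r_P/(r_P+r_Q) = −k₁/(k₁+k₂·C_A).
Integrating from C_{A0} to C_A: C_P = (0.117/2.48)·ln[(0.117+2.48·4.56)/(0.117+2.48·0.967)] = 0.04718·ln(11.43/2.514) = 0.07142 mol/L.
C_Q = (C_{A0}−C_A)−C_P = 3.522 mol/L; S̃_{P/Q} = 0.07142/3.522 = 0.0203.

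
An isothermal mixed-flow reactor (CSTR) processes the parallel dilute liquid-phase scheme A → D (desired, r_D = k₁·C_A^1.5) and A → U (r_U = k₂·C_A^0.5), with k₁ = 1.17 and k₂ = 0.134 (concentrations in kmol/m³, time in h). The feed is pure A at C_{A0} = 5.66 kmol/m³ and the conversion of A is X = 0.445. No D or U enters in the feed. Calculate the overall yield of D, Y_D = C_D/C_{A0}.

Exit C_A = C_{A0}(1−X) = 5.66×0.555 = 3.141 kmol/m³.
A CSTR operates uniformly at the exit composition, giving r_D = 6.514 and r_U = 0.2375 (each k·C_A^n at C_A = 3.141).
Fraction of consumed A going to D: r_D/(r_D+r_U) = 0.9648.
C_D = 0.9648·C_{A0}·X = 0.9648×5.66×0.445 = 2.43 kmol/m³; Y_D = C_D/C_{A0} = 0.429.

0.429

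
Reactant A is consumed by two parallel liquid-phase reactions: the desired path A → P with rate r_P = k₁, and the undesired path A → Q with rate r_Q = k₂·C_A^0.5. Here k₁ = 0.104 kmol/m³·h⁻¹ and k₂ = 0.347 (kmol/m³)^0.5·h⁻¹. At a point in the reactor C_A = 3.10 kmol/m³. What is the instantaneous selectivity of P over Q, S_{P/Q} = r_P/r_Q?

S_{P/Q} = r_P/r_Q = (k₁)/(k₂·C_A^0.5) = (k₁/k₂)·C_A^-0.5.
= (0.104) / (0.347×3.100^0.5) = 0.1040/0.6110 = 0.170.

0.170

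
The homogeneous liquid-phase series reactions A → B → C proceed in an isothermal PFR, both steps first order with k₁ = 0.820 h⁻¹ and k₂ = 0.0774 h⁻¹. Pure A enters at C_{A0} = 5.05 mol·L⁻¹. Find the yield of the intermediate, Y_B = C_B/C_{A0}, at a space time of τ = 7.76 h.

0.604

Solving the coupled first-order balances gives C_B(τ) = [k₁/(k₂−k₁)]·C_{A0}·(e^(−k₁τ) − e^(−k₂τ)).
e^(−k₁τ) = e^(−0.820×7.76) = e^(−6.363) = 0.001724; e^(−k₂τ) = e^(−0.6006) = 0.5485.
C_B = 0.820×5.05/(0.0774−0.820) × (0.001724−0.5485) = (-5.576)×(-0.5467) = 3.049 mol·L⁻¹.
Y_B = C_B/C_{A0} = 3.049/5.05 = 0.604.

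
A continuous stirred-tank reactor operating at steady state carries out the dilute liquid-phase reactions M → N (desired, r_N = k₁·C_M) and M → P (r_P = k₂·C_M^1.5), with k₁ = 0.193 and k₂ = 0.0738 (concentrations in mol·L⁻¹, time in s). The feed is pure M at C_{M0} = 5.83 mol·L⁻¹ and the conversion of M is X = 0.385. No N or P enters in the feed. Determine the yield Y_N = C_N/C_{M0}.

Exit C_M = C_{M0}(1−X) = 5.83×0.615 = 3.585 mol·L⁻¹.
In a CSTR the entire volume is at exit conditions, so r_N = 0.193×3.585 = 0.6920 and r_P = 0.0738×3.585^1.5 = 0.5010.
Fraction of consumed M going to N: r_N/(r_N+r_P) = 0.5800.
C_N = 0.5800·C_{M0}·X = 0.5800×5.83×0.385 = 1.30 mol·L⁻¹; Y_N = C_N/C_{M0} = 0.223.

0.223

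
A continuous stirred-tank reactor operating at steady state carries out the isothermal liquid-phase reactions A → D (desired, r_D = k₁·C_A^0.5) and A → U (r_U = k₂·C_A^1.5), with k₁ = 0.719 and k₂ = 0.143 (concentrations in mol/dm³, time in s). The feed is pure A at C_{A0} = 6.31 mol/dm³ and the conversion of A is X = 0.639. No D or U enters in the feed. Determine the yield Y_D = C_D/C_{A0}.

Exit C_A = C_{A0}(1−X) = 6.31×0.361 = 2.278 mol/dm³.
In a CSTR the entire volume is at exit conditions, so r_D = 0.719×2.278^0.5 = 1.085 and r_U = 0.143×2.278^1.5 = 0.4916.
Fraction of consumed A going to D: r_D/(r_D+r_U) = 0.6882.
C_D = 0.6882·C_{A0}·X = 0.6882×6.31×0.639 = 2.77 mol/dm³; Y_D = C_D/C_{A0} = 0.440.

0.440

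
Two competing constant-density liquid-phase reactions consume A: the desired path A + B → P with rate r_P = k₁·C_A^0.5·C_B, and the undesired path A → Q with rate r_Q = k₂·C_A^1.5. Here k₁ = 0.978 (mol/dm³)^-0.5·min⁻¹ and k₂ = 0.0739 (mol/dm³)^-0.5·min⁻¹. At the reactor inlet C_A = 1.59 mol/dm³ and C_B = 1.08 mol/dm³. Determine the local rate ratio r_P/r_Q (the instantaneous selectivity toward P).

8.99

S_{P/Q} = r_P/r_Q = (k₁·C_A^0.5·C_B)/(k₂·C_A^1.5) = (k₁/k₂)·C_A⁻¹·C_B.
= (0.978×1.590^0.5×1.080) / (0.0739×1.590^1.5) = 1.332/0.1482 = 8.99.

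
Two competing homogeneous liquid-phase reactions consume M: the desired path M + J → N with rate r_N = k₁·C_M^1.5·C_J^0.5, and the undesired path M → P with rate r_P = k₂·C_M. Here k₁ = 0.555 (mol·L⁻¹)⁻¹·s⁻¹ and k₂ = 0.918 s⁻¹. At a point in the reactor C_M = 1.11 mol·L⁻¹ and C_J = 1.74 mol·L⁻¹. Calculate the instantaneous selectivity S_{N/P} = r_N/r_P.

0.840

S_{N/P} = r_N/r_P = (k₁·C_M^1.5·C_J^0.5)/(k₂·C_M) = (k₁/k₂)·C_M^0.5·C_J^0.5.
= (0.555×1.110^1.5×1.740^0.5) / (0.918×1.110) = 0.8562/1.019 = 0.840.
Since the desired path is higher order in M, keeping C_M high (PFR or concentrated feed) favours N.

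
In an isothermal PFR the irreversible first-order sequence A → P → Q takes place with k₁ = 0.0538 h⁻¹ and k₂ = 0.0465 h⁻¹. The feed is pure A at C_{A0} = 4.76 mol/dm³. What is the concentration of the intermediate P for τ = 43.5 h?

1.26 mol/dm³

The intermediate concentration in a first-order A→B→C sequence is C_P = k₁C_{A0}(e^(−k₁τ) − e^(−k₂τ))/(k₂−k₁).
e^(−k₁τ) = e^(−0.0538×43.5) = e^(−2.340) = 0.09630; e^(−k₂τ) = e^(−2.023) = 0.1323.
C_P = 0.0538×4.76/(0.0465−0.0538) × (0.09630−0.1323) = (-35.08)×(-0.03599) = 1.263 mol/dm³.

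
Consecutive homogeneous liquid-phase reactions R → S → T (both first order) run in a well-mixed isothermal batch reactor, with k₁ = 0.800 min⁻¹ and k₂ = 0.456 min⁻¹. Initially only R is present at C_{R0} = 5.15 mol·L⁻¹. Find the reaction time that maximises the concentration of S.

The intermediate peaks when r₁ = r₂, i.e. k₁e^(−k₁t) = k₂e^(−k₂t), giving t_opt = ln(k₂/k₁)/(k₂−k₁).
= ln(0.456/0.800)/(0.456−0.800) = ln(0.5700)/-0.3440 = -0.5621/-0.3440 = 1.63 min.

1.63 min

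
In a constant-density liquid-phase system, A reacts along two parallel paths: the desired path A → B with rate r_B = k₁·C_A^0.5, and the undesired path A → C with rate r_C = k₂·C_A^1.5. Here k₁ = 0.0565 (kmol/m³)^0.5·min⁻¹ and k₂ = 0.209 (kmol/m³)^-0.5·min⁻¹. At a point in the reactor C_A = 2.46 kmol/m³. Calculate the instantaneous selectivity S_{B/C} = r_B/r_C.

S_{B/C} = r_B/r_C = (k₁·C_A^0.5)/(k₂·C_A^1.5) = (k₁/k₂)·C_A⁻¹.
= (0.0565×2.460^0.5) / (0.209×2.460^1.5) = 0.08862/0.8064 = 0.110.

0.110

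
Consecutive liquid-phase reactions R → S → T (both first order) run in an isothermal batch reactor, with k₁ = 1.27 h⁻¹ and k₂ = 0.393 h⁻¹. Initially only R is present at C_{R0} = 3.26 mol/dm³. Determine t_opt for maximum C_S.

The intermediate peaks when r₁ = r₂, i.e. k₁e^(−k₁t) = k₂e^(−k₂t), giving t_opt = ln(k₂/k₁)/(k₂−k₁).
= ln(0.393/1.27)/(0.393−1.27) = ln(0.3094)/-0.8770 = -1.173/-0.8770 = 1.34 h.

1.34 h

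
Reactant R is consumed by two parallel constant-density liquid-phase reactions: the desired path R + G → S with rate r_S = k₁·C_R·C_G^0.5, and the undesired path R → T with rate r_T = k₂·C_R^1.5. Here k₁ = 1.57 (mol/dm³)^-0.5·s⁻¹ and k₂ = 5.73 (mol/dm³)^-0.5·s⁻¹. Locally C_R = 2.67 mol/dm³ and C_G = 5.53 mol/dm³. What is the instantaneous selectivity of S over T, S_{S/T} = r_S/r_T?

0.394

S_{S/T} = r_S/r_T = (k₁·C_R·C_G^0.5)/(k₂·C_R^1.5) = (k₁/k₂)·C_R^-0.5·C_G^0.5.
= (1.57×2.670×5.530^0.5) / (5.73×2.670^1.5) = 9.858/25.00 = 0.394.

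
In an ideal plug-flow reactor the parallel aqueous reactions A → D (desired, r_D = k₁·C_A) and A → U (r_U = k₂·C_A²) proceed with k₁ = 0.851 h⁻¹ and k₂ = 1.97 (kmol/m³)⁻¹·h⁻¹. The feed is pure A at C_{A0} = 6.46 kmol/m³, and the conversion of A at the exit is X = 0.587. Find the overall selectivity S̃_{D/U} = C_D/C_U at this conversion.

0.100

C_A = C_{A0}(1−X) = 2.668 kmol/m³.
Along a PFR/batch, dC_D/dC_A = −r_D/(r_D+r_U) = −k₁/(k₁+k₂·C_A).
Integrating from C_{A0} to C_A: C_D = (0.851/1.97)·ln[(0.851+1.97·6.46)/(0.851+1.97·2.67)] = 0.4320·ln(13.58/6.107) = 0.3451 kmol/m³.
C_U = (C_{A0}−C_A)−C_D = 3.447 kmol/m³; S̃_{D/U} = 0.3451/3.447 = 0.100.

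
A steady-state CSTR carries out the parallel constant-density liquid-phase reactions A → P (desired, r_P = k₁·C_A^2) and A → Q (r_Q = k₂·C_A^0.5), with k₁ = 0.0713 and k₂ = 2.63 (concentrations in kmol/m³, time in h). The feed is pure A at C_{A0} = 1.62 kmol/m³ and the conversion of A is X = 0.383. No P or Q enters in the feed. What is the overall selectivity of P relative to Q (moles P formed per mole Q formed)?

Exit C_A = C_{A0}(1−X) = 1.62×0.617 = 0.9995 kmol/m³.
A CSTR operates uniformly at the exit composition, giving r_P = 0.07123 and r_Q = 2.629 (each k·C_A^n at C_A = 0.9995).
Overall selectivity = C_P/C_Q = r_Pτ/(r_Qτ) = r_P/r_Q = 0.0271.

0.0271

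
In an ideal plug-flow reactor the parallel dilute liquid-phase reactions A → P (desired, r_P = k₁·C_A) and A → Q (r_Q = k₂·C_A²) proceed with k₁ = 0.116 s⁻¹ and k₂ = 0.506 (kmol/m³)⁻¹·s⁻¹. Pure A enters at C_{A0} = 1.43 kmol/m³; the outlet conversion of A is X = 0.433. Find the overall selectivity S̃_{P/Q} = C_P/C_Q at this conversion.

C_A = C_{A0}(1−X) = 0.8108 kmol/m³.
Along a PFR/batch, dC_P/dC_A = −r_P/(r_P+r_Q) = −k₁/(k₁+k₂·C_A).
Integrating from C_{A0} to C_A: C_P = (0.116/0.506)·ln[(0.116+0.506·1.43)/(0.116+0.506·0.811)] = 0.2292·ln(0.8396/0.5263) = 0.1071 kmol/m³.
C_Q = (C_{A0}−C_A)−C_P = 0.5121 kmol/m³; S̃_{P/Q} = 0.1071/0.5121 = 0.209.

0.209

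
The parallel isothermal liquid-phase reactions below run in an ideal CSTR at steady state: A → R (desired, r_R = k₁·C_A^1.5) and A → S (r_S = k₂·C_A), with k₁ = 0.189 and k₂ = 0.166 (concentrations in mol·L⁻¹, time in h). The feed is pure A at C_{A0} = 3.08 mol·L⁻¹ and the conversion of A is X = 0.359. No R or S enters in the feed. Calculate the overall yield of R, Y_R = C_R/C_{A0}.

Exit C_A = C_{A0}(1−X) = 3.08×0.641 = 1.974 mol·L⁻¹.
Rates in a CSTR are evaluated at the outlet concentration: r_R = 0.189×1.974^1.5 = 0.5243, r_S = 0.166×1.974 = 0.3277.
Fraction of consumed A going to R: r_R/(r_R+r_S) = 0.6154.
C_R = 0.6154·C_{A0}·X = 0.6154×3.08×0.359 = 0.680 mol·L⁻¹; Y_R = C_R/C_{A0} = 0.221.

0.221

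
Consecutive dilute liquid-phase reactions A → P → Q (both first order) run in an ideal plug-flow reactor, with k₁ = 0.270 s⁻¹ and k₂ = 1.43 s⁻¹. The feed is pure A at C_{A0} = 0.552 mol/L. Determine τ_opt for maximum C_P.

The intermediate peaks when r₁ = r₂, i.e. k₁e^(−k₁τ) = k₂e^(−k₂τ), giving τ_opt = ln(k₂/k₁)/(k₂−k₁).
= ln(1.43/0.270)/(1.43−0.270) = ln(5.296)/1.160 = 1.667/1.160 = 1.44 s.

1.44 s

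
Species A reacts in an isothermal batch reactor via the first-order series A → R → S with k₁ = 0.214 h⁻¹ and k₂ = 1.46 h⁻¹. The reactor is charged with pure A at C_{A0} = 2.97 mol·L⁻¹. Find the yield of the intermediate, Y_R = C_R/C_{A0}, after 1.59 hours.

0.105

Solving the coupled first-order balances gives C_R(t) = [k₁/(k₂−k₁)]·C_{A0}·(e^(−k₁t) − e^(−k₂t)).
e^(−k₁t) = e^(−0.214×1.59) = e^(−0.3403) = 0.7116; e^(−k₂t) = e^(−2.321) = 0.09814.
C_R = 0.214×2.97/(1.46−0.214) × (0.7116−0.09814) = 0.5101×0.6134 = 0.3129 mol·L⁻¹.
Y_R = C_R/C_{A0} = 0.3129/2.97 = 0.105.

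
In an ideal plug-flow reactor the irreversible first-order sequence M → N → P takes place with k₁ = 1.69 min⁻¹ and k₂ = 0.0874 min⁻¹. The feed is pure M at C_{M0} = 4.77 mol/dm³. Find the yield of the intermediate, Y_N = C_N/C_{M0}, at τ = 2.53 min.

0.831

The intermediate concentration in a first-order A→B→C sequence is C_N = k₁C_{M0}(e^(−k₁τ) − e^(−k₂τ))/(k₂−k₁).
e^(−k₁τ) = e^(−1.69×2.53) = e^(−4.276) = 0.01390; e^(−k₂τ) = e^(−0.2211) = 0.8016.
C_N = 1.69×4.77/(0.0874−1.69) × (0.01390−0.8016) = (-5.030)×(-0.7877) = 3.962 mol/dm³.
Y_N = C_N/C_{M0} = 3.962/4.77 = 0.831.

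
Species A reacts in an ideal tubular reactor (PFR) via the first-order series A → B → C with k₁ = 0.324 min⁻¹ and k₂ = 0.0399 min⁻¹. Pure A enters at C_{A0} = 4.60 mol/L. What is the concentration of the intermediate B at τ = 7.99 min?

3.42 mol/L

For first-order series with pure A initially, C_B(τ) = k₁C_{A0}/(k₂−k₁)·(e^(−k₁τ) − e^(−k₂τ)).
e^(−k₁τ) = e^(−0.324×7.99) = e^(−2.589) = 0.07511; e^(−k₂τ) = e^(−0.3188) = 0.7270.
C_B = 0.324×4.60/(0.0399−0.324) × (0.07511−0.7270) = (-5.246)×(-0.6519) = 3.420 mol/L.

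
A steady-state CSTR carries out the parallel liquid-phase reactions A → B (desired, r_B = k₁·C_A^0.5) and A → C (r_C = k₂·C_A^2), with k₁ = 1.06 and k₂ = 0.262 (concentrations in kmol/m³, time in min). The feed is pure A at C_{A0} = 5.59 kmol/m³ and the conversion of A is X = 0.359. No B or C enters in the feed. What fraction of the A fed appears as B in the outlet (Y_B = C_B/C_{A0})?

0.134

Exit C_A = C_{A0}(1−X) = 5.59×0.641 = 3.583 kmol/m³.
Rates in a CSTR are evaluated at the outlet concentration: r_B = 1.06×3.583^0.5 = 2.007, r_C = 0.262×3.583^2 = 3.364.
Fraction of consumed A going to B: r_B/(r_B+r_C) = 0.3736.
C_B = 0.3736·C_{A0}·X = 0.3736×5.59×0.359 = 0.750 kmol/m³; Y_B = C_B/C_{A0} = 0.134.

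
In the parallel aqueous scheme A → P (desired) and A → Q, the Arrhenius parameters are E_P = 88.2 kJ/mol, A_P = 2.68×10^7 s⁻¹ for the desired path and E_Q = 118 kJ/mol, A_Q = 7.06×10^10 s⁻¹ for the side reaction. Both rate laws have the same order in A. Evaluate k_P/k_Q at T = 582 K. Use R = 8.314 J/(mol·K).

Since both paths have the same order in A, the concentration cancels and S_{P/Q} = k_P/k_Q = (A_P/A_Q)·exp[(E_Q−E_P)/(RT)].
(E_Q−E_P)/(RT) = (118−88.2)×10³/(8.314×582) = 29800/4839 = 6.159.
k_P/k_Q = (2.68×10^7/7.06×10^10)·exp(6.159) = 3.796×10^-4 × 472.8 = 0.179.
Since E_P < E_Q, lowering the temperature improves selectivity toward P.

0.179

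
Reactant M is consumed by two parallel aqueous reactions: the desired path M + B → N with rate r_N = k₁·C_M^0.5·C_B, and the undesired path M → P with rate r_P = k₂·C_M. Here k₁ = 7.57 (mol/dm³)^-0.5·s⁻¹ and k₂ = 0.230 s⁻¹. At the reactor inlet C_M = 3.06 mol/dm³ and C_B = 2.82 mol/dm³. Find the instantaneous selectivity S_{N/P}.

53.1

S_{N/P} = r_N/r_P = (k₁·C_M^0.5·C_B)/(k₂·C_M) = (k₁/k₂)·C_M^-0.5·C_B.
= (7.57×3.060^0.5×2.820) / (0.230×3.060) = 37.34/0.7038 = 53.1.
The undesired path is higher order in M, so low C_M (CSTR or dilute feed) favours N.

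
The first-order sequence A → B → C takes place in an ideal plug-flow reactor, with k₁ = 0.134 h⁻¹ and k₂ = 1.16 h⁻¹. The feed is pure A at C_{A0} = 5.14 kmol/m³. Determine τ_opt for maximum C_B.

The intermediate peaks when r₁ = r₂, i.e. k₁e^(−k₁τ) = k₂e^(−k₂τ), giving τ_opt = ln(k₂/k₁)/(k₂−k₁).
= ln(1.16/0.134)/(1.16−0.134) = ln(8.657)/1.026 = 2.158/1.026 = 2.10 h.

2.10 h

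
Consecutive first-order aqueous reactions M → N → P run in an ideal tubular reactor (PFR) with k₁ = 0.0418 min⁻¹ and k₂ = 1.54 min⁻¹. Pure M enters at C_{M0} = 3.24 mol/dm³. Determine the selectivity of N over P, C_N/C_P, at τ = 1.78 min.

For first-order series with pure M initially, C_N(τ) = k₁C_{M0}/(k₂−k₁)·(e^(−k₁τ) − e^(−k₂τ)).
e^(−k₁τ) = e^(−0.0418×1.78) = e^(−0.07440) = 0.9283; e^(−k₂τ) = e^(−2.741) = 0.06449.
C_N = 0.0418×3.24/(1.54−0.0418) × (0.9283−0.06449) = 0.09040×0.8638 = 0.07808 mol/dm³.
C_M = C_{M0}e^(−k₁τ) = 3.008 mol/dm³, so C_P = C_{M0}−C_M−C_N = 0.1542 mol/dm³; C_N/C_P = 0.506.

0.506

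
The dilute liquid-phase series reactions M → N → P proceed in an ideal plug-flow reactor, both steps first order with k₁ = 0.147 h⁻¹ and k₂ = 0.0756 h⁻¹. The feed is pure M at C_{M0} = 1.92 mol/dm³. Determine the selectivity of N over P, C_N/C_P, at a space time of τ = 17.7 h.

The intermediate concentration in a first-order A→B→C sequence is C_N = k₁C_{M0}(e^(−k₁τ) − e^(−k₂τ))/(k₂−k₁).
e^(−k₁τ) = e^(−0.147×17.7) = e^(−2.602) = 0.07413; e^(−k₂τ) = e^(−1.338) = 0.2623.
C_N = 0.147×1.92/(0.0756−0.147) × (0.07413−0.2623) = (-3.953)×(-0.1882) = 0.7440 mol/dm³.
C_M = C_{M0}e^(−k₁τ) = 0.1423 mol/dm³, so C_P = C_{M0}−C_M−C_N = 1.034 mol/dm³; C_N/C_P = 0.720.

0.720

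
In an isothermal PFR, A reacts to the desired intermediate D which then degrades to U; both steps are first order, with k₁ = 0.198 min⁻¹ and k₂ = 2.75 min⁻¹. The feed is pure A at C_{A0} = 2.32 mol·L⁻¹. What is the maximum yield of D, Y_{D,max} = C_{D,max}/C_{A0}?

0.0587

At the optimum, C_{D,max}/C_{A0} = (k₁/k₂)^[k₂/(k₂−k₁)].
= (0.198/2.75)^(2.75/(2.75−0.198)) = (0.07200)^(1.078) = 0.05871.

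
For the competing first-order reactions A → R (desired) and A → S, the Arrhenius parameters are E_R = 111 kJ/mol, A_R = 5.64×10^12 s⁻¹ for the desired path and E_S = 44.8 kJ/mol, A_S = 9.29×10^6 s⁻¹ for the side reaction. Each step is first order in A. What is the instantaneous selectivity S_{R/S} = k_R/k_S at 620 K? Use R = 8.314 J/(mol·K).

With equal orders, S_{R/S} = k_R/k_S = (A_R/A_S)·exp[(E_S−E_R)/(RT)].
(E_S−E_R)/(RT) = (44.8−111)×10³/(8.314×620) = -66200/5155 = -12.84.
k_R/k_S = (5.64×10^12/9.29×10^6)·exp(-12.84) = 6.071×10^5 × 2.645×10^-6 = 1.61.

1.61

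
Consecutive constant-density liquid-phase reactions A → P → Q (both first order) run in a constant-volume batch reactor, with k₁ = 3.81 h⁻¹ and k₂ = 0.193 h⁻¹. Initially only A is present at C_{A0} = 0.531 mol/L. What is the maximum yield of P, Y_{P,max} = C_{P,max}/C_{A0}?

0.853

For a first-order series the maximum intermediate yield is C_{P,max}/C_{A0} = (k₁/k₂)^[k₂/(k₂−k₁)].
= (3.81/0.193)^(0.193/(0.193−3.81)) = (19.74)^(-0.05336) = 0.8529.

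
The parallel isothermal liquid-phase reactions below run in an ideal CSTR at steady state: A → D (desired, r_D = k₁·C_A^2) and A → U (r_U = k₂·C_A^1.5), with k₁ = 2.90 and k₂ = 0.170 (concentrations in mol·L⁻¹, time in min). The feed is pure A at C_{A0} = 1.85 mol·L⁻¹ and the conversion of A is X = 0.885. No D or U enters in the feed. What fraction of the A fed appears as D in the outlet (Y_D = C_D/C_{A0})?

Exit C_A = C_{A0}(1−X) = 1.85×0.115 = 0.2127 mol·L⁻¹.
A CSTR operates uniformly at the exit composition, giving r_D = 0.1313 and r_U = 0.01668 (each k·C_A^n at C_A = 0.2127).
Fraction of consumed A going to D: r_D/(r_D+r_U) = 0.8872.
C_D = 0.8872·C_{A0}·X = 0.8872×1.85×0.885 = 1.45 mol·L⁻¹; Y_D = C_D/C_{A0} = 0.785.

0.785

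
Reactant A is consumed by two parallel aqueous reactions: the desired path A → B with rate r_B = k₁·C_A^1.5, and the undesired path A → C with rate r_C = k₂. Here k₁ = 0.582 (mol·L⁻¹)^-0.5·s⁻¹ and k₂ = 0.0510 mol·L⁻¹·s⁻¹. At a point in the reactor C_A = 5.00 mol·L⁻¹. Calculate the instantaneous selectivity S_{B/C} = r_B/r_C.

128

S_{B/C} = r_B/r_C = (k₁·C_A^1.5)/(k₂) = (k₁/k₂)·C_A^1.5.
= (0.582×5.000^1.5) / (0.0510) = 6.507/0.05100 = 128.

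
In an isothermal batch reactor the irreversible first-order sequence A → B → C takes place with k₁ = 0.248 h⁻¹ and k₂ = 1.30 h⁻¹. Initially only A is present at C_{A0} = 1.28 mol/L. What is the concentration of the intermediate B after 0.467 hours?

0.104 mol/L

Solving the coupled first-order balances gives C_B(t) = [k₁/(k₂−k₁)]·C_{A0}·(e^(−k₁t) − e^(−k₂t)).
e^(−k₁t) = e^(−0.248×0.467) = e^(−0.1158) = 0.8906; e^(−k₂t) = e^(−0.6071) = 0.5449.
C_B = 0.248×1.28/(1.30−0.248) × (0.8906−0.5449) = 0.3017×0.3457 = 0.1043 mol/L.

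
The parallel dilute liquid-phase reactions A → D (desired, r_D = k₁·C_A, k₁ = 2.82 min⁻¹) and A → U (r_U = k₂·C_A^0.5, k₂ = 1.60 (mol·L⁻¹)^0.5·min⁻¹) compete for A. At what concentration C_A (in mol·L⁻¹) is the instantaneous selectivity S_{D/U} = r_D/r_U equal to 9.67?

S_{D/U} = (k₁/k₂)·C_A^0.5 ⇒ C_A = (S·k₂/k₁)^(2).
= (9.67×1.60/2.82)^(2) = (5.487)^(2) = 30.1 mol·L⁻¹.

30.1 mol·L⁻¹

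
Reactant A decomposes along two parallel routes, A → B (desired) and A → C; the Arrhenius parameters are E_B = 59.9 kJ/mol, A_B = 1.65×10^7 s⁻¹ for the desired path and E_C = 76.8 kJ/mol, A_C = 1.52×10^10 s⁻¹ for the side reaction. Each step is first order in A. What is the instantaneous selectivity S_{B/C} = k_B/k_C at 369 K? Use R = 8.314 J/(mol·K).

Since both paths have the same order in A, the concentration cancels and S_{B/C} = k_B/k_C = (A_B/A_C)·exp[(E_C−E_B)/(RT)].
(E_C−E_B)/(RT) = (76.8−59.9)×10³/(8.314×369) = 16900/3068 = 5.509.
k_B/k_C = (1.65×10^7/1.52×10^10)·exp(5.509) = 0.001086 × 246.8 = 0.268.
Since E_B < E_C, lowering the temperature improves selectivity toward B.

0.268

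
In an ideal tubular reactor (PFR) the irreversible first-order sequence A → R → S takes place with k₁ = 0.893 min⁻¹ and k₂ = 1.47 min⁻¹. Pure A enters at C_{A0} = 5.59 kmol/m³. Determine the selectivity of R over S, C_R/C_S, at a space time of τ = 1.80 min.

0.334

The intermediate concentration in a first-order A→B→C sequence is C_R = k₁C_{A0}(e^(−k₁τ) − e^(−k₂τ))/(k₂−k₁).
e^(−k₁τ) = e^(−0.893×1.80) = e^(−1.607) = 0.2004; e^(−k₂τ) = e^(−2.646) = 0.07093.
C_R = 0.893×5.59/(1.47−0.893) × (0.2004−0.07093) = 8.651×0.1295 = 1.120 kmol/m³.
C_A = C_{A0}e^(−k₁τ) = 1.120 kmol/m³, so C_S = C_{A0}−C_A−C_R = 3.350 kmol/m³; C_R/C_S = 0.334.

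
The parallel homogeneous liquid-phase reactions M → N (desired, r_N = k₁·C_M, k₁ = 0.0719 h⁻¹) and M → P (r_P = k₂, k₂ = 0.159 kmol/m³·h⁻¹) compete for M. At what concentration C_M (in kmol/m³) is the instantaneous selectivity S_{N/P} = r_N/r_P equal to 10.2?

22.6 kmol/m³

S_{N/P} = (k₁/k₂)·C_M ⇒ C_M = S·k₂/k₁.
= 10.2×0.159/0.0719 = 22.6 kmol/m³.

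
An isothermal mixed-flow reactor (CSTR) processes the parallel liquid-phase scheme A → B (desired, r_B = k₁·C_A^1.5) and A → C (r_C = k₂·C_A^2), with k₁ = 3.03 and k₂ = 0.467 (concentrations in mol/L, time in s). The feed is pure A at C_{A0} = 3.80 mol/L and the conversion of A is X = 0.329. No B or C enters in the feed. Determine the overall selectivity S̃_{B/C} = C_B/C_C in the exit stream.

Exit C_A = C_{A0}(1−X) = 3.80×0.671 = 2.550 mol/L.
Rates in a CSTR are evaluated at the outlet concentration: r_B = 3.03×2.550^1.5 = 12.34, r_C = 0.467×2.550^2 = 3.036.
Overall selectivity = C_B/C_C = r_Bτ/(r_Cτ) = r_B/r_C = 4.06.

4.06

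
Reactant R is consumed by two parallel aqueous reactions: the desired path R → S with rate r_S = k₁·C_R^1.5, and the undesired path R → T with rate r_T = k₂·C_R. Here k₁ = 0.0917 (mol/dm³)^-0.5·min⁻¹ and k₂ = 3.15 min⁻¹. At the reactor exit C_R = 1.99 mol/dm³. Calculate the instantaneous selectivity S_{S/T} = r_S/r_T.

0.0411

S_{S/T} = r_S/r_T = (k₁·C_R^1.5)/(k₂·C_R) = (k₁/k₂)·C_R^0.5.
= (0.0917×1.990^1.5) / (3.15×1.990) = 0.2574/6.268 = 0.0411.
Since the desired path is higher order in R, keeping C_R high (PFR or concentrated feed) favours S.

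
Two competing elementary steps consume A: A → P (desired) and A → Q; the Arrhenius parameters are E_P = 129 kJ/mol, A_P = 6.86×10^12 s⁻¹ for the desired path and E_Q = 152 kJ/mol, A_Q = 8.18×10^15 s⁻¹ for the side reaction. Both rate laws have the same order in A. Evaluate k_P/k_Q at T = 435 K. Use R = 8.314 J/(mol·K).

k_P/k_Q = (A_P/A_Q)·exp[−(E_P−E_Q)/(RT)] = (A_P/A_Q)·exp[(E_Q−E_P)/(RT)].
(E_Q−E_P)/(RT) = (152−129)×10³/(8.314×435) = 23000/3617 = 6.360.
k_P/k_Q = (6.86×10^12/8.18×10^15)·exp(6.360) = 8.386×10^-4 × 578.0 = 0.485.
Since E_P < E_Q, lowering the temperature improves selectivity toward P.

0.485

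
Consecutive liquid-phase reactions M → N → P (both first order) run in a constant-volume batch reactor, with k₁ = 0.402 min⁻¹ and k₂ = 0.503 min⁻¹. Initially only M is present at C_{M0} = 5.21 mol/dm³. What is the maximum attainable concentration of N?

Evaluating C_N at t_opt = ln(k₂/k₁)/(k₂−k₁) gives C_{N,max}/C_{M0} = (k₁/k₂)^[k₂/(k₂−k₁)].
= (0.402/0.503)^(0.503/(0.503−0.402)) = (0.7992)^(4.980) = 0.3275.
C_{N,max} = 0.3275×5.21 = 1.71 mol/dm³.

1.71 mol/dm³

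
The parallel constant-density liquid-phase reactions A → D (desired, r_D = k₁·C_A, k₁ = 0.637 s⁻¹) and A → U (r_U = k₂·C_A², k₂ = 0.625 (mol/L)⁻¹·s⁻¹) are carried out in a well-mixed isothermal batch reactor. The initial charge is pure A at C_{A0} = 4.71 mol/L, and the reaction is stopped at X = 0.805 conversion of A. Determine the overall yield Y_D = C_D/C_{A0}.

0.235

C_A = C_{A0}(1−X) = 0.9184 mol/L.
Along a PFR/batch, dC_D/dC_A = −r_D/(r_D+r_U) = −k₁/(k₁+k₂·C_A).
Integrating from C_{A0} to C_A: C_D = (0.637/0.625)·ln[(0.637+0.625·4.71)/(0.637+0.625·0.918)] = 1.019·ln(3.581/1.211) = 1.105 mol/L.
Y_D = C_D/C_{A0} = 1.105/4.71 = 0.235.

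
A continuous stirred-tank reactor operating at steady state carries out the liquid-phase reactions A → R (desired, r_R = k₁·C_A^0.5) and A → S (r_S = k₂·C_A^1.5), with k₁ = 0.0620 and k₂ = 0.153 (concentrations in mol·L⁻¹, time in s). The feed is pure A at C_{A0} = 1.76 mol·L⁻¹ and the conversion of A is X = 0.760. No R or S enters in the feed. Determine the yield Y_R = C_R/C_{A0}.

0.372

Exit C_A = C_{A0}(1−X) = 1.76×0.240 = 0.4224 mol·L⁻¹.
In a CSTR the entire volume is at exit conditions, so r_R = 0.0620×0.4224^0.5 = 0.04030 and r_S = 0.153×0.4224^1.5 = 0.04200.
Fraction of consumed A going to R: r_R/(r_R+r_S) = 0.4896.
C_R = 0.4896·C_{A0}·X = 0.4896×1.76×0.760 = 0.655 mol·L⁻¹; Y_R = C_R/C_{A0} = 0.372.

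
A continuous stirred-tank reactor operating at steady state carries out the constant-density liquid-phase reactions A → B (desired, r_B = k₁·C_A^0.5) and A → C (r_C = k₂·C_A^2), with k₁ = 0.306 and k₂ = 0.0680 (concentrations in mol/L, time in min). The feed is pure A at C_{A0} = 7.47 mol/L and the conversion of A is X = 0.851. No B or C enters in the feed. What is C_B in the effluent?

Exit C_A = C_{A0}(1−X) = 7.47×0.149 = 1.113 mol/L.
In a CSTR the entire volume is at exit conditions, so r_B = 0.306×1.113^0.5 = 0.3228 and r_C = 0.0680×1.113^2 = 0.08424.
Fraction of consumed A going to B: r_B/(r_B+r_C) = 0.7931.
C_B = 0.7931·C_{A0}·X = 0.7931×7.47×0.851 = 5.04 mol/L.

5.04 mol/L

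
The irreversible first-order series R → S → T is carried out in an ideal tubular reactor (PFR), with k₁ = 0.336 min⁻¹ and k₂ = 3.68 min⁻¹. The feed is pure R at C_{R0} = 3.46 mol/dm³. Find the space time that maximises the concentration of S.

0.716 min

Setting dC_S/dτ = 0 gives τ_opt = ln(k₂/k₁)/(k₂−k₁).
= ln(3.68/0.336)/(3.68−0.336) = ln(10.95)/3.344 = 2.394/3.344 = 0.716 min.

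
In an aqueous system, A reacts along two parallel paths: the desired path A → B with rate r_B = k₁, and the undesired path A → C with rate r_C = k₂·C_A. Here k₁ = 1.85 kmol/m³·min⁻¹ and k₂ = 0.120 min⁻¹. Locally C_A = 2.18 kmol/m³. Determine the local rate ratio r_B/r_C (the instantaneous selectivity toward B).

S_{B/C} = r_B/r_C = (k₁)/(k₂·C_A) = (k₁/k₂)·C_A⁻¹.
= (1.85) / (0.120×2.180) = 1.850/0.2616 = 7.07.

7.07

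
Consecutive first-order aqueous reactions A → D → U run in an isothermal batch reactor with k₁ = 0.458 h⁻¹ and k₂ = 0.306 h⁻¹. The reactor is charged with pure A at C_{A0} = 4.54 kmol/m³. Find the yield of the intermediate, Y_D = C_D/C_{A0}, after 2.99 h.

0.441

Solving the coupled first-order balances gives C_D(t) = [k₁/(k₂−k₁)]·C_{A0}·(e^(−k₁t) − e^(−k₂t)).
e^(−k₁t) = e^(−0.458×2.99) = e^(−1.369) = 0.2543; e^(−k₂t) = e^(−0.9149) = 0.4005.
C_D = 0.458×4.54/(0.306−0.458) × (0.2543−0.4005) = (-13.68)×(-0.1463) = 2.001 kmol/m³.
Y_D = C_D/C_{A0} = 2.001/4.54 = 0.441.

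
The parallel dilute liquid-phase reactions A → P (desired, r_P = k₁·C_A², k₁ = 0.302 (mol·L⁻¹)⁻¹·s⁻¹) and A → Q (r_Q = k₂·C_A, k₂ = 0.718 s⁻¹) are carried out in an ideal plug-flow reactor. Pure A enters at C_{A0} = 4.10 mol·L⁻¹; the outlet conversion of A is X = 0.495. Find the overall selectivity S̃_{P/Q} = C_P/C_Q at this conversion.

1.27

C_A = C_{A0}(1−X) = 2.071 mol·L⁻¹.
Along a PFR/batch, dC_Q/dC_A = −r_Q/(r_P+r_Q) = −k₂/(k₂+k₁·C_A).
Integrating from C_{A0} to C_A: C_Q = (0.718/0.302)·ln[(0.718+0.302·4.10)/(0.718+0.302·2.07)] = 2.377·ln(1.956/1.343) = 0.8937 mol·L⁻¹.
Then C_P = (C_{A0}−C_A) − C_Q = 2.029 − 0.8937 = 1.136 mol·L⁻¹.
S̃_{P/Q} = C_P/C_Q = 1.136/0.8937 = 1.27.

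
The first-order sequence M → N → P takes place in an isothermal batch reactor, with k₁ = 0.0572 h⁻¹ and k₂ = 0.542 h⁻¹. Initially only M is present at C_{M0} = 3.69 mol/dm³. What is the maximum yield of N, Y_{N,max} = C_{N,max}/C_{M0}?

0.0809

For a first-order series the maximum intermediate yield is C_{N,max}/C_{M0} = (k₁/k₂)^[k₂/(k₂−k₁)].
= (0.0572/0.542)^(0.542/(0.542−0.0572)) = (0.1055)^(1.118) = 0.08094.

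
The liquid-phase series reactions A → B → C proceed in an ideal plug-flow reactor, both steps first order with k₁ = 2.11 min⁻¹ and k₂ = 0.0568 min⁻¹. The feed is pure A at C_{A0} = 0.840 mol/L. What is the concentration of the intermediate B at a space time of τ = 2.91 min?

The intermediate concentration in a first-order A→B→C sequence is C_B = k₁C_{A0}(e^(−k₁τ) − e^(−k₂τ))/(k₂−k₁).
e^(−k₁τ) = e^(−2.11×2.91) = e^(−6.140) = 0.002155; e^(−k₂τ) = e^(−0.1653) = 0.8476.
C_B = 2.11×0.840/(0.0568−2.11) × (0.002155−0.8476) = (-0.8632)×(-0.8455) = 0.7299 mol/L.

0.730 mol/L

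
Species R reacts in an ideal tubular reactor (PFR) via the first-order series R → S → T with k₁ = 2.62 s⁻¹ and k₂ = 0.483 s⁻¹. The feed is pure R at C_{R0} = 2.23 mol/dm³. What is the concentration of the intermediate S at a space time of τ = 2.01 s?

For first-order series with pure R initially, C_S(τ) = k₁C_{R0}/(k₂−k₁)·(e^(−k₁τ) − e^(−k₂τ)).
e^(−k₁τ) = e^(−2.62×2.01) = e^(−5.266) = 0.005163; e^(−k₂τ) = e^(−0.9708) = 0.3788.
C_S = 2.62×2.23/(0.483−2.62) × (0.005163−0.3788) = (-2.734)×(-0.3736) = 1.021 mol/dm³.

1.02 mol/dm³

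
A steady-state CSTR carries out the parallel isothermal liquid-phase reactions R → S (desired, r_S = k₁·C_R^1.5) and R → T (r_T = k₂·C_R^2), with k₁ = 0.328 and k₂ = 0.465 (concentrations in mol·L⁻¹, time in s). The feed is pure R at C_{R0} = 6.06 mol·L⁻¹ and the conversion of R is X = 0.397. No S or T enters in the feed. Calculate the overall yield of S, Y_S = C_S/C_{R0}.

Exit C_R = C_{R0}(1−X) = 6.06×0.603 = 3.654 mol·L⁻¹.
Rates in a CSTR are evaluated at the outlet concentration: r_S = 0.328×3.654^1.5 = 2.291, r_T = 0.465×3.654^2 = 6.209.
Fraction of consumed R going to S: r_S/(r_S+r_T) = 0.2695.
C_S = 0.2695·C_{R0}·X = 0.2695×6.06×0.397 = 0.648 mol·L⁻¹; Y_S = C_S/C_{R0} = 0.107.

0.107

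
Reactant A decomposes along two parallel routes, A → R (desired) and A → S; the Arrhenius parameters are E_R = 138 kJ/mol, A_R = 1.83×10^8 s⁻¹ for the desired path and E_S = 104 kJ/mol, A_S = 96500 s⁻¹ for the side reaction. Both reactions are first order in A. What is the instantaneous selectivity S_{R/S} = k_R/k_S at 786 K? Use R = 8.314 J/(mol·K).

k_R/k_S = (A_R/A_S)·exp[−(E_R−E_S)/(RT)] = (A_R/A_S)·exp[(E_S−E_R)/(RT)].
(E_S−E_R)/(RT) = (104−138)×10³/(8.314×786) = -34000/6535 = -5.203.
k_R/k_S = (1.83×10^8/96500)·exp(-5.203) = 1896 × 0.005501 = 10.4.

10.4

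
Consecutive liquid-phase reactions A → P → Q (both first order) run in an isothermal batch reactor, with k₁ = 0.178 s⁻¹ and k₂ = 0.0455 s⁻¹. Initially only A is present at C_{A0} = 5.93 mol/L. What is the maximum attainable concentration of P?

3.71 mol/L

At the optimum, C_{P,max}/C_{A0} = (k₁/k₂)^[k₂/(k₂−k₁)].
= (0.178/0.0455)^(0.0455/(0.0455−0.178)) = (3.912)^(-0.3434) = 0.6260.
C_{P,max} = 0.6260×5.93 = 3.71 mol/L.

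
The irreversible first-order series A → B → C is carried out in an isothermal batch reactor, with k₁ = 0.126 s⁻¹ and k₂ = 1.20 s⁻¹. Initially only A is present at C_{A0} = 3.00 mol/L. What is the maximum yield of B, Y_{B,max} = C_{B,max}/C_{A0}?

At the optimum, C_{B,max}/C_{A0} = (k₁/k₂)^[k₂/(k₂−k₁)].
= (0.126/1.20)^(1.20/(1.20−0.126)) = (0.1050)^(1.117) = 0.08060.

0.0806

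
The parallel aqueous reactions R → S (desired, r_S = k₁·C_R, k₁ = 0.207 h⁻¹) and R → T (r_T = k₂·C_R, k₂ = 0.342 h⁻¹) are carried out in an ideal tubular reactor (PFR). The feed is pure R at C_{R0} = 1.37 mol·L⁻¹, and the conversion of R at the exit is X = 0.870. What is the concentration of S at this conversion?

C_R = C_{R0}(1−X) = 0.1781 mol·L⁻¹.
Both paths are first order in R, so the instantaneous fraction to S is constant: dC_S/d(−C_R) = k₁/(k₁+k₂) = 0.3770.
C_S = 0.3770·(C_{R0}−C_R) = 0.3770×1.192 = 0.449 mol·L⁻¹.

0.449 mol·L⁻¹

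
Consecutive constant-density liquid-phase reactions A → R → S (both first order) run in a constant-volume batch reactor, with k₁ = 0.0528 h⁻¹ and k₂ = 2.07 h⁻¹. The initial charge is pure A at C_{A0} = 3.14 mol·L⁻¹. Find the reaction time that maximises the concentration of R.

1.82 h

The intermediate peaks when r₁ = r₂, i.e. k₁e^(−k₁t) = k₂e^(−k₂t), giving t_opt = ln(k₂/k₁)/(k₂−k₁).
= ln(2.07/0.0528)/(2.07−0.0528) = ln(39.20)/2.017 = 3.669/2.017 = 1.82 h.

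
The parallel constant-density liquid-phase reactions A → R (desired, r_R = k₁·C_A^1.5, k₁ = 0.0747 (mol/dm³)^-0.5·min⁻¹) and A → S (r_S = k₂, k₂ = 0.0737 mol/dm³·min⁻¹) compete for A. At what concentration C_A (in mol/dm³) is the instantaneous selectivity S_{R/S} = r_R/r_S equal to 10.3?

4.69 mol/dm³

S_{R/S} = (k₁/k₂)·C_A^1.5 ⇒ C_A = (S·k₂/k₁)^(1/1.5).
= (10.3×0.0737/0.0747)^(0.6667) = (10.16)^(0.6667) = 4.69 mol/dm³.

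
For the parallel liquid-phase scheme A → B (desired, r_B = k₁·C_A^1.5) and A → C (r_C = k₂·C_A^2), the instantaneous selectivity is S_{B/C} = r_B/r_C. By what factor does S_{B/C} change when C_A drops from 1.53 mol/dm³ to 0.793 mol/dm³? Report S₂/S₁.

S_{B/C} = (k₁/k₂)·C_A^-0.5, so S₂/S₁ = (C_{A,2}/C_{A,1})^-0.5.
= (0.793/1.53)^(-0.5) = (0.5183)^(-0.5) = 1.39.
Selectivity toward B rises as C_A falls — low-concentration operation is favoured.

1.39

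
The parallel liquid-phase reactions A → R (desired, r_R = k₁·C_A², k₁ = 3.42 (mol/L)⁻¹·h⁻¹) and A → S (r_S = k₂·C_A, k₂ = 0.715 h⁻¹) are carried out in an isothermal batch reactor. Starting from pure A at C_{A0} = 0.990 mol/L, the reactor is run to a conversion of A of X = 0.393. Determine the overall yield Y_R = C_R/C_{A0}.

0.310

C_A = C_{A0}(1−X) = 0.6009 mol/L.
Along a PFR/batch, dC_S/dC_A = −r_S/(r_R+r_S) = −k₂/(k₂+k₁·C_A).
Integrating from C_{A0} to C_A: C_S = (0.715/3.42)·ln[(0.715+3.42·0.990)/(0.715+3.42·0.601)] = 0.2091·ln(4.101/2.770) = 0.08201 mol/L.
Then C_R = (C_{A0}−C_A) − C_S = 0.3891 − 0.08201 = 0.3071 mol/L.
Y_R = C_R/C_{A0} = 0.3071/0.990 = 0.310.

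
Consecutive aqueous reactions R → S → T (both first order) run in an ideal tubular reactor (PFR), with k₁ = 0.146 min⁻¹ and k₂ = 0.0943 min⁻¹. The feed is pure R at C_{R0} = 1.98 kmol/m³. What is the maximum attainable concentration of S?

0.892 kmol/m³

For a first-order series the maximum intermediate yield is C_{S,max}/C_{R0} = (k₁/k₂)^[k₂/(k₂−k₁)].
= (0.146/0.0943)^(0.0943/(0.0943−0.146)) = (1.548)^(-1.824) = 0.4505.
C_{S,max} = 0.4505×1.98 = 0.892 kmol/m³.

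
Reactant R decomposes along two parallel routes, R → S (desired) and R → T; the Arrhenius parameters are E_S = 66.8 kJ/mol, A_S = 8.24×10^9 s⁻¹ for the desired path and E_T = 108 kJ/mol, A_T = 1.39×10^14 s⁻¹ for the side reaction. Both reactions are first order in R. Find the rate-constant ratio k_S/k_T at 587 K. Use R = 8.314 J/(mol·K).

k_S/k_T = (A_S/A_T)·exp[−(E_S−E_T)/(RT)] = (A_S/A_T)·exp[(E_T−E_S)/(RT)].
(E_T−E_S)/(RT) = (108−66.8)×10³/(8.314×587) = 41200/4880 = 8.442.
k_S/k_T = (8.24×10^9/1.39×10^14)·exp(8.442) = 5.928×10^-5 × 4638 = 0.275.
Since E_S < E_T, lowering the temperature improves selectivity toward S.

0.275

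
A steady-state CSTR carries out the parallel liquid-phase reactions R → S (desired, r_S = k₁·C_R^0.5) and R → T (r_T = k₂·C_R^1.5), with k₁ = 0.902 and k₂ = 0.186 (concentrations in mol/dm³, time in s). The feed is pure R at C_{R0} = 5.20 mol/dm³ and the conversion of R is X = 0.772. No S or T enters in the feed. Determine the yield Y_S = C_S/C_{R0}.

Exit C_R = C_{R0}(1−X) = 5.20×0.228 = 1.186 mol/dm³.
A CSTR operates uniformly at the exit composition, giving r_S = 0.9821 and r_T = 0.2401 (each k·C_R^n at C_R = 1.186).
Fraction of consumed R going to S: r_S/(r_S+r_T) = 0.8035.
C_S = 0.8035·C_{R0}·X = 0.8035×5.20×0.772 = 3.23 mol/dm³; Y_S = C_S/C_{R0} = 0.620.

0.620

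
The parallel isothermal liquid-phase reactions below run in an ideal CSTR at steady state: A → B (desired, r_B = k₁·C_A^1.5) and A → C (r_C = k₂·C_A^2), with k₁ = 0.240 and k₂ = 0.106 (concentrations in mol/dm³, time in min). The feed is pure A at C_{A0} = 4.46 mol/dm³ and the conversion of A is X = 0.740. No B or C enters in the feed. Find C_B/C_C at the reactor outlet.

Exit C_A = C_{A0}(1−X) = 4.46×0.260 = 1.160 mol/dm³.
Rates in a CSTR are evaluated at the outlet concentration: r_B = 0.240×1.160^1.5 = 0.2997, r_C = 0.106×1.160^2 = 0.1425.
Overall selectivity = C_B/C_C = r_Bτ/(r_Cτ) = r_B/r_C = 2.10.

2.10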